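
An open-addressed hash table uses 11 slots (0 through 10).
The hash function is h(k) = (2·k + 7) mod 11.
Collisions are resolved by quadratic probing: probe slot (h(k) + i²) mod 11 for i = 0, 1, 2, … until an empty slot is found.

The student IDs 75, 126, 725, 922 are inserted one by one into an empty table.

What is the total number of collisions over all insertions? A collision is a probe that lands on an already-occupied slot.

Insert 75: h=3, slot 3 empty -> index 3.
Insert 126: h=6, slot 6 empty -> index 6.
Insert 725: h=5, slot 5 empty -> index 5.
Insert 922: h=3, slot 3 occupied -> index 4.
Table: [—, —, —, 75, 922, 725, 126, —, —, —, —]

1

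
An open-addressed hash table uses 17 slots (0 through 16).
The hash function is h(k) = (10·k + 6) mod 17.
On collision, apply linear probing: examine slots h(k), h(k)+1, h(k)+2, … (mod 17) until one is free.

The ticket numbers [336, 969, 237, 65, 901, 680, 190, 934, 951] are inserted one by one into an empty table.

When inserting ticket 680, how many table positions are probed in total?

336 hashes to 0; slot 0 is free → place at 0.
969 hashes to 6; slot 6 is free → place at 6.
237 hashes to 13; slot 13 is free → place at 13.
65 hashes to 10; slot 10 is free → place at 10.
901 hashes to 6; 6 taken → place at 7.
680 hashes to 6; 6,7 taken → place at 8.
190 hashes to 2; slot 2 is free → place at 2.
934 hashes to 13; 13 taken → place at 14.
951 hashes to 13; 13,14 taken → place at 15.
Table: [336, —, 190, —, —, —, 969, 901, 680, —, 65, —, —, 237, 934, 951, —]

3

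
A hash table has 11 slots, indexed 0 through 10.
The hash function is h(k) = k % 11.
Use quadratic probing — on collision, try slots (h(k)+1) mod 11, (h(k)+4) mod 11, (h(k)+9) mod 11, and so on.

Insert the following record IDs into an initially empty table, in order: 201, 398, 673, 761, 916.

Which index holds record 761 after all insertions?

201: h=3 => slot 3
398: h=2 => slot 2
673: h=2, probe 2,3,6 => slot 6
761: h=2, probe 2,3,6,0 => slot 0
916: h=3, probe 3,4 => slot 4
Table: [761, -, 398, 201, 916, -, 673, -, -, -, -]

0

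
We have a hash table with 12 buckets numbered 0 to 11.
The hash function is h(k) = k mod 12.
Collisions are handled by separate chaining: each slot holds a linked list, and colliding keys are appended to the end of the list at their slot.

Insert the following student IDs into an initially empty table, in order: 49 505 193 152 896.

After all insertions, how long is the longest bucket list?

Insert 49: h=1, bucket 1 empty -> new chain.
Insert 505: h=1, bucket 1 nonempty -> append to chain.
Insert 193: h=1, bucket 1 nonempty -> append to chain.
Insert 152: h=8, bucket 8 empty -> new chain.
Insert 896: h=8, bucket 8 nonempty -> append to chain.
Final buckets:
0: —
1: 49 -> 505 -> 193
2: —
3: —
4: —
5: —
6: —
7: —
8: 152 -> 896
9: —
10: —
11: —

3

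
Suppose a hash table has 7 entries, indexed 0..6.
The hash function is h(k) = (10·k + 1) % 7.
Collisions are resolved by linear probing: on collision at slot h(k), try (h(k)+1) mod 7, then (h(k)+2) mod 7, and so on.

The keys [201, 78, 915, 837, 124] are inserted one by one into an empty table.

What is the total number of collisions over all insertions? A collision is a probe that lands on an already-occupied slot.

Insert 201: h=2, slot 2 empty -> index 2.
Insert 78: h=4, slot 4 empty -> index 4.
Insert 915: h=2, slot 2 occupied -> index 3.
Insert 837: h=6, slot 6 empty -> index 6.
Insert 124: h=2, slots 2,3,4 occupied -> index 5.
Table: [-, -, 201, 915, 78, 124, 837]

4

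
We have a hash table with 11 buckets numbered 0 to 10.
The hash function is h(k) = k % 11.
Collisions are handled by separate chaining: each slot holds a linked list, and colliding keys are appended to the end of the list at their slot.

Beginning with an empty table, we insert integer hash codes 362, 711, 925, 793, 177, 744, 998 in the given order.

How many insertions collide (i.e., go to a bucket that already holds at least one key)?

Insert 362: h=10, bucket 10 empty → new chain.
Insert 711: h=7, bucket 7 empty → new chain.
Insert 925: h=1, bucket 1 empty → new chain.
Insert 793: h=1, bucket 1 nonempty → append to chain.
Insert 177: h=1, bucket 1 nonempty → append to chain.
Insert 744: h=7, bucket 7 nonempty → append to chain.
Insert 998: h=8, bucket 8 empty → new chain.
Final buckets:
0: —
1: 925 -> 793 -> 177
2: —
3: —
4: —
5: —
6: —
7: 711 -> 744
8: 998
9: —
10: 362

3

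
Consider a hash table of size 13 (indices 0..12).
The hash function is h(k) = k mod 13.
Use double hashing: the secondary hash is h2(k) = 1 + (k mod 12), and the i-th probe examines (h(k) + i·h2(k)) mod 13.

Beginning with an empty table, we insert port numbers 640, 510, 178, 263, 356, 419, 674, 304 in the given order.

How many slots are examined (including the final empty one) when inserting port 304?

Insert 640: h=3, slot 3 empty -> index 3.
Insert 510: h=3, h2=7, slot 3 occupied -> index 10.
Insert 178: h=9, slot 9 empty -> index 9.
Insert 263: h=3, h2=12, slot 3 occupied -> index 2.
Insert 356: h=5, slot 5 empty -> index 5.
Insert 419: h=3, h2=12, slots 3,2 occupied -> index 1.
Insert 674: h=11, slot 11 empty -> index 11.
Insert 304: h=5, h2=5, slots 5,10,2 occupied -> index 7.
Table: [., 419, 263, 640, ., 356, ., 304, ., 178, 510, 674, .]

4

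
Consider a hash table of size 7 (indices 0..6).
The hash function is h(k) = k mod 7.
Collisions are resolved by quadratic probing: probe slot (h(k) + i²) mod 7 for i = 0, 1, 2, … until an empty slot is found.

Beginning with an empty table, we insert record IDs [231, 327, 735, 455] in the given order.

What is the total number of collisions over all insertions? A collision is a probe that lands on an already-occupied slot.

231: h=0 -> slot 0
327: h=5 -> slot 5
735: h=0, probe 0,1 -> slot 1
455: h=0, probe 0,1,4 -> slot 4
Table: [231, 735, ∅, ∅, 455, 327, ∅]

3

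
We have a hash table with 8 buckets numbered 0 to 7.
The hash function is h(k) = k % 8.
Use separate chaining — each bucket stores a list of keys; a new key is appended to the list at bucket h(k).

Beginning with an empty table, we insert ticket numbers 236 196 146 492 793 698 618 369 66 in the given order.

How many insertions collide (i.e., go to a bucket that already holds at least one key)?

Insert 236: h=4, bucket 4 empty -> new chain.
Insert 196: h=4, bucket 4 nonempty -> append to chain.
Insert 146: h=2, bucket 2 empty -> new chain.
Insert 492: h=4, bucket 4 nonempty -> append to chain.
Insert 793: h=1, bucket 1 empty -> new chain.
Insert 698: h=2, bucket 2 nonempty -> append to chain.
Insert 618: h=2, bucket 2 nonempty -> append to chain.
Insert 369: h=1, bucket 1 nonempty -> append to chain.
Insert 66: h=2, bucket 2 nonempty -> append to chain.
Final buckets:
0: ∅
1: 793 -> 369
2: 146 -> 698 -> 618 -> 66
3: ∅
4: 236 -> 196 -> 492
5: ∅
6: ∅
7: ∅

6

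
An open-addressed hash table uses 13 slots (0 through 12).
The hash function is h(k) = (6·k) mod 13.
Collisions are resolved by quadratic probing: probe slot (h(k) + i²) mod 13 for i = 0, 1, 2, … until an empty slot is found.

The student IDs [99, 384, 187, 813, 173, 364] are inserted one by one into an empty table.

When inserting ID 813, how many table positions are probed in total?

3

99: h=9 -> slot 9
384: h=3 -> slot 3
187: h=4 -> slot 4
813: h=3, probe 3,4,7 -> slot 7
173: h=11 -> slot 11
364: h=0 -> slot 0
Table: [364, -, -, 384, 187, -, -, 813, -, 99, -, 173, -]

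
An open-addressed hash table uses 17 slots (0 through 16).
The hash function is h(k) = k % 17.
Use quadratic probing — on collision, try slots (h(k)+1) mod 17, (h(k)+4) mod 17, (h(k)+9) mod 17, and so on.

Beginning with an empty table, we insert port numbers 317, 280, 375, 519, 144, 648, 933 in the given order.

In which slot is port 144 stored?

Insert 317: h=11, slot 11 empty => index 11.
Insert 280: h=8, slot 8 empty => index 8.
Insert 375: h=1, slot 1 empty => index 1.
Insert 519: h=9, slot 9 empty => index 9.
Insert 144: h=8, slots 8,9 occupied => index 12.
Insert 648: h=2, slot 2 empty => index 2.
Insert 933: h=15, slot 15 empty => index 15.
Table: [., 375, 648, ., ., ., ., ., 280, 519, ., 317, 144, ., ., 933, .]

12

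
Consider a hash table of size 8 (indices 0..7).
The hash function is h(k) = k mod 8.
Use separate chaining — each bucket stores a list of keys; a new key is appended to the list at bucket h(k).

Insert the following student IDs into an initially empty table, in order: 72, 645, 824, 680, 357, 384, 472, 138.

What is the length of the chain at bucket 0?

5

Insert 72: h=0, bucket 0 empty -> new chain.
Insert 645: h=5, bucket 5 empty -> new chain.
Insert 824: h=0, bucket 0 nonempty -> append to chain.
Insert 680: h=0, bucket 0 nonempty -> append to chain.
Insert 357: h=5, bucket 5 nonempty -> append to chain.
Insert 384: h=0, bucket 0 nonempty -> append to chain.
Insert 472: h=0, bucket 0 nonempty -> append to chain.
Insert 138: h=2, bucket 2 empty -> new chain.
Final buckets:
0: 72 -> 824 -> 680 -> 384 -> 472
1: _
2: 138
3: _
4: _
5: 645 -> 357
6: _
7: _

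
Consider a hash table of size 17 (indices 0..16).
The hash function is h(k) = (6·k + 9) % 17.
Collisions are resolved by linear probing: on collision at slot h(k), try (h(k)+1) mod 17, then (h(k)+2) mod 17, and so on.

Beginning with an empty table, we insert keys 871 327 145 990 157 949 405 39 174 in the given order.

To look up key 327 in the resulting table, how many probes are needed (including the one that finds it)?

2

Insert 871: h=16, slot 16 empty → index 16.
Insert 327: h=16, slot 16 occupied → index 0.
Insert 145: h=12, slot 12 empty → index 12.
Insert 990: h=16, slots 16,0 occupied → index 1.
Insert 157: h=16, slots 16,0,1 occupied → index 2.
Insert 949: h=8, slot 8 empty → index 8.
Insert 405: h=8, slot 8 occupied → index 9.
Insert 39: h=5, slot 5 empty → index 5.
Insert 174: h=16, slots 16,0,1,2 occupied → index 3.
Table: [327, 990, 157, 174, -, 39, -, -, 949, 405, -, -, 145, -, -, -, 871]
Lookup 327: h=16, probe 16,0 → found at 0.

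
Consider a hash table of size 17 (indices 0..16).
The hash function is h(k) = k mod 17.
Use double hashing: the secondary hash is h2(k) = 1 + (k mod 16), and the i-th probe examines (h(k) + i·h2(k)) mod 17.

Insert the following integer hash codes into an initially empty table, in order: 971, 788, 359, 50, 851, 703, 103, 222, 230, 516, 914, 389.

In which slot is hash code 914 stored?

8

971: h=2 → slot 2
788: h=6 → slot 6
359: h=2, h2=8, probe 2,10 → slot 10
50: h=16 → slot 16
851: h=1 → slot 1
703: h=6, h2=16, probe 6,5 → slot 5
103: h=1, h2=8, probe 1,9 → slot 9
222: h=1, h2=15, probe 1,16,14 → slot 14
230: h=9, h2=7, probe 9,16,6,13 → slot 13
516: h=6, h2=5, probe 6,11 → slot 11
914: h=13, h2=3, probe 13,16,2,5,8 → slot 8
389: h=15 → slot 15
Table: [—, 851, 971, —, —, 703, 788, —, 914, 103, 359, 516, —, 230, 222, 389, 50]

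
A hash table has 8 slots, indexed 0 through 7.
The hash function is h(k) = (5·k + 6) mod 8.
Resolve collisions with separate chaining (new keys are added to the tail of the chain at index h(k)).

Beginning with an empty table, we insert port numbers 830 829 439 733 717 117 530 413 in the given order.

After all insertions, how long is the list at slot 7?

Insert 830: h=4, bucket 4 empty → new chain.
Insert 829: h=7, bucket 7 empty → new chain.
Insert 439: h=1, bucket 1 empty → new chain.
Insert 733: h=7, bucket 7 nonempty → append to chain.
Insert 717: h=7, bucket 7 nonempty → append to chain.
Insert 117: h=7, bucket 7 nonempty → append to chain.
Insert 530: h=0, bucket 0 empty → new chain.
Insert 413: h=7, bucket 7 nonempty → append to chain.
Final buckets:
0: 530
1: 439
2: -
3: -
4: 830
5: -
6: -
7: 829 -> 733 -> 717 -> 117 -> 413

5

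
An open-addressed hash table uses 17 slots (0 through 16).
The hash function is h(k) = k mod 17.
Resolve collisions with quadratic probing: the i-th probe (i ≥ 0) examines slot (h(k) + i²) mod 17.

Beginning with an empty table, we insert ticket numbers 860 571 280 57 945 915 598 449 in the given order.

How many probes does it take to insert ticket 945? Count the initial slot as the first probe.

860 hashes to 10; slot 10 is free -> place at 10.
571 hashes to 10; 10 taken -> place at 11.
280 hashes to 8; slot 8 is free -> place at 8.
57 hashes to 6; slot 6 is free -> place at 6.
945 hashes to 10; 10,11 taken -> place at 14.
915 hashes to 14; 14 taken -> place at 15.
598 hashes to 3; slot 3 is free -> place at 3.
449 hashes to 7; slot 7 is free -> place at 7.
Table: [—, —, —, 598, —, —, 57, 449, 280, —, 860, 571, —, —, 945, 915, —]

3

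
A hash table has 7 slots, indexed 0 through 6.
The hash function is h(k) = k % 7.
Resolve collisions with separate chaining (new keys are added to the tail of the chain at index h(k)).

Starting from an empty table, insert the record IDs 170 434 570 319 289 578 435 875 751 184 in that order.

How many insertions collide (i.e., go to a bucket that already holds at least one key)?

5

170 → bucket 2
434 → bucket 0
570 → bucket 3
319 → bucket 4
289 → bucket 2 (collision)
578 → bucket 4 (collision)
435 → bucket 1
875 → bucket 0 (collision)
751 → bucket 2 (collision)
184 → bucket 2 (collision)
Final buckets:
0: 434 -> 875
1: 435
2: 170 -> 289 -> 751 -> 184
3: 570
4: 319 -> 578
5: —
6: —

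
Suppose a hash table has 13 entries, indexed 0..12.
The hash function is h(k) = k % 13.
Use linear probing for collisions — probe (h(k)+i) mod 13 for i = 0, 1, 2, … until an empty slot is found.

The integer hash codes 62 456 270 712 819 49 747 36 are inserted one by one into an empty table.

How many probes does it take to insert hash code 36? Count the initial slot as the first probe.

7

62 hashes to 10; slot 10 is free => place at 10.
456 hashes to 1; slot 1 is free => place at 1.
270 hashes to 10; 10 taken => place at 11.
712 hashes to 10; 10,11 taken => place at 12.
819 hashes to 0; slot 0 is free => place at 0.
49 hashes to 10; 10,11,12,0,1 taken => place at 2.
747 hashes to 6; slot 6 is free => place at 6.
36 hashes to 10; 10,11,12,0,1,2 taken => place at 3.
Table: [819, 456, 49, 36, ., ., 747, ., ., ., 62, 270, 712]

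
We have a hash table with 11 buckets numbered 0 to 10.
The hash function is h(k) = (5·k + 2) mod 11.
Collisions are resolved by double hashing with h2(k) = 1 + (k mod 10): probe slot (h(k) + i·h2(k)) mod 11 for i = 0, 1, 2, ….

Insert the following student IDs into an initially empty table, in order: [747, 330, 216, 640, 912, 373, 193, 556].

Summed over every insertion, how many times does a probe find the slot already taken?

4

Insert 747: h=8, slot 8 empty → index 8.
Insert 330: h=2, slot 2 empty → index 2.
Insert 216: h=4, slot 4 empty → index 4.
Insert 640: h=1, slot 1 empty → index 1.
Insert 912: h=8, h2=3, slot 8 occupied → index 0.
Insert 373: h=8, h2=4, slots 8,1 occupied → index 5.
Insert 193: h=10, slot 10 empty → index 10.
Insert 556: h=10, h2=7, slot 10 occupied → index 6.
Table: [912, 640, 330, —, 216, 373, 556, —, 747, —, 193]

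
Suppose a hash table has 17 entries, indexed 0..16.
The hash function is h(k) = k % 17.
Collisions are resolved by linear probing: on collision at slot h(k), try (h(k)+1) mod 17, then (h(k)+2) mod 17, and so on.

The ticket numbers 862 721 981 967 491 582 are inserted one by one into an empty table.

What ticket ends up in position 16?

491

Insert 862: h=12, slot 12 empty → index 12.
Insert 721: h=7, slot 7 empty → index 7.
Insert 981: h=12, slot 12 occupied → index 13.
Insert 967: h=15, slot 15 empty → index 15.
Insert 491: h=15, slot 15 occupied → index 16.
Insert 582: h=4, slot 4 empty → index 4.
Table: [_, _, _, _, 582, _, _, 721, _, _, _, _, 862, 981, _, 967, 491]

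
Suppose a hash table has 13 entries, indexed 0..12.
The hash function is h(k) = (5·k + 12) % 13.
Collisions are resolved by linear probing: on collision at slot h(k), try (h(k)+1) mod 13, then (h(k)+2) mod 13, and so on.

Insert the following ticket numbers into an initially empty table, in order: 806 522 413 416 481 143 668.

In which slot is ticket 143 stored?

806 hashes to 12; slot 12 is free => place at 12.
522 hashes to 9; slot 9 is free => place at 9.
413 hashes to 10; slot 10 is free => place at 10.
416 hashes to 12; 12 taken => place at 0.
481 hashes to 12; 12,0 taken => place at 1.
143 hashes to 12; 12,0,1 taken => place at 2.
668 hashes to 11; slot 11 is free => place at 11.
Table: [416, 481, 143, -, -, -, -, -, -, 522, 413, 668, 806]

2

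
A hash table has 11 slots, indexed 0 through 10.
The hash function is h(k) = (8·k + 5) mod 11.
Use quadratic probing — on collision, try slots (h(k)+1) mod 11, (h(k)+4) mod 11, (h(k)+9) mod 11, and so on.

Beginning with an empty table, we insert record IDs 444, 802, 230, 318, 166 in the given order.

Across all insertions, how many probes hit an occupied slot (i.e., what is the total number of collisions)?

444: h=4 -> slot 4
802: h=8 -> slot 8
230: h=8, probe 8,9 -> slot 9
318: h=8, probe 8,9,1 -> slot 1
166: h=2 -> slot 2
Table: [∅, 318, 166, ∅, 444, ∅, ∅, ∅, 802, 230, ∅]

3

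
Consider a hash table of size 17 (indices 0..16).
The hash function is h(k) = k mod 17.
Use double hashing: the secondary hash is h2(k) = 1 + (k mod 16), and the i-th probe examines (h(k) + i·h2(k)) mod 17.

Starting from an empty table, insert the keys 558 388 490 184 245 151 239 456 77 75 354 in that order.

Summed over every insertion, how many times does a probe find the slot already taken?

12

558 hashes to 14; slot 14 is free → place at 14.
388 hashes to 14, h2=5; 14 taken → place at 2.
490 hashes to 14, h2=11; 14 taken → place at 8.
184 hashes to 14, h2=9; 14 taken → place at 6.
245 hashes to 7; slot 7 is free → place at 7.
151 hashes to 15; slot 15 is free → place at 15.
239 hashes to 1; slot 1 is free → place at 1.
456 hashes to 14, h2=9; 14,6,15,7 taken → place at 16.
77 hashes to 9; slot 9 is free → place at 9.
75 hashes to 7, h2=12; 7,2,14,9 taken → place at 4.
354 hashes to 14, h2=3; 14 taken → place at 0.
Table: [354, 239, 388, ., 75, ., 184, 245, 490, 77, ., ., ., ., 558, 151, 456]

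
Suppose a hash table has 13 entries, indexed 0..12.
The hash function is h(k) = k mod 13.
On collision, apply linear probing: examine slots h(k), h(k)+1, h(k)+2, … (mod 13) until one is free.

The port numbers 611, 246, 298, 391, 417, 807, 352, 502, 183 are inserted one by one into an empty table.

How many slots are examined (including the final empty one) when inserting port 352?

5

611 hashes to 0; slot 0 is free => place at 0.
246 hashes to 12; slot 12 is free => place at 12.
298 hashes to 12; 12,0 taken => place at 1.
391 hashes to 1; 1 taken => place at 2.
417 hashes to 1; 1,2 taken => place at 3.
807 hashes to 1; 1,2,3 taken => place at 4.
352 hashes to 1; 1,2,3,4 taken => place at 5.
502 hashes to 8; slot 8 is free => place at 8.
183 hashes to 1; 1,2,3,4,5 taken => place at 6.
Table: [611, 298, 391, 417, 807, 352, 183, ., 502, ., ., ., 246]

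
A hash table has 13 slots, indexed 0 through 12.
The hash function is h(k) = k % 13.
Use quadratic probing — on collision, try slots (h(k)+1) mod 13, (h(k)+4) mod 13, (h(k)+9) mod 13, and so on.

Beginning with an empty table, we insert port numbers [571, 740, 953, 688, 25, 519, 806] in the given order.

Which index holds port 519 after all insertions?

Insert 571: h=12, slot 12 empty => index 12.
Insert 740: h=12, slot 12 occupied => index 0.
Insert 953: h=4, slot 4 empty => index 4.
Insert 688: h=12, slots 12,0 occupied => index 3.
Insert 25: h=12, slots 12,0,3 occupied => index 8.
Insert 519: h=12, slots 12,0,3,8 occupied => index 2.
Insert 806: h=0, slot 0 occupied => index 1.
Table: [740, 806, 519, 688, 953, ∅, ∅, ∅, 25, ∅, ∅, ∅, 571]

2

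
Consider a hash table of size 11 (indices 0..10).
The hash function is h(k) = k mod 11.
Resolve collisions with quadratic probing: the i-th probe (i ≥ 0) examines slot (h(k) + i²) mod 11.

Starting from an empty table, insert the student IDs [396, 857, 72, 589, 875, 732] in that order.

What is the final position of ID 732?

396 hashes to 0; slot 0 is free → place at 0.
857 hashes to 10; slot 10 is free → place at 10.
72 hashes to 6; slot 6 is free → place at 6.
589 hashes to 6; 6 taken → place at 7.
875 hashes to 6; 6,7,10 taken → place at 4.
732 hashes to 6; 6,7,10,4,0 taken → place at 9.
Table: [396, ∅, ∅, ∅, 875, ∅, 72, 589, ∅, 732, 857]

9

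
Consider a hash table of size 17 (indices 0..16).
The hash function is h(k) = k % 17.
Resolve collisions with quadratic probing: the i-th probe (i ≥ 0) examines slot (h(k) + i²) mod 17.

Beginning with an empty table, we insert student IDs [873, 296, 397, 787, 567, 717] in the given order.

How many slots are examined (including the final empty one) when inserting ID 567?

Insert 873: h=6, slot 6 empty -> index 6.
Insert 296: h=7, slot 7 empty -> index 7.
Insert 397: h=6, slots 6,7 occupied -> index 10.
Insert 787: h=5, slot 5 empty -> index 5.
Insert 567: h=6, slots 6,7,10 occupied -> index 15.
Insert 717: h=3, slot 3 empty -> index 3.
Table: [-, -, -, 717, -, 787, 873, 296, -, -, 397, -, -, -, -, 567, -]

4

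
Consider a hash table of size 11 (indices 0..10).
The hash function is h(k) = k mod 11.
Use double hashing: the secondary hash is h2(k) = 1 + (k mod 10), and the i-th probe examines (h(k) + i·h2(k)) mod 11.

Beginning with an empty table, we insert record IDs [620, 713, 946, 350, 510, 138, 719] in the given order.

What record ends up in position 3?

Insert 620: h=4, slot 4 empty -> index 4.
Insert 713: h=9, slot 9 empty -> index 9.
Insert 946: h=0, slot 0 empty -> index 0.
Insert 350: h=9, h2=1, slot 9 occupied -> index 10.
Insert 510: h=4, h2=1, slot 4 occupied -> index 5.
Insert 138: h=6, slot 6 empty -> index 6.
Insert 719: h=4, h2=10, slot 4 occupied -> index 3.
Table: [946, ., ., 719, 620, 510, 138, ., ., 713, 350]

719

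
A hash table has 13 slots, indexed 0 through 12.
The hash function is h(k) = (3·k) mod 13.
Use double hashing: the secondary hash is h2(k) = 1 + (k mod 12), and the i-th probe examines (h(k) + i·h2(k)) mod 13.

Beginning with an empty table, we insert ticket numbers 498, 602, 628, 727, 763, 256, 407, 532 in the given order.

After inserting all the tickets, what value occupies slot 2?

602

Insert 498: h=12, slot 12 empty => index 12.
Insert 602: h=12, h2=3, slot 12 occupied => index 2.
Insert 628: h=12, h2=5, slot 12 occupied => index 4.
Insert 727: h=10, slot 10 empty => index 10.
Insert 763: h=1, slot 1 empty => index 1.
Insert 256: h=1, h2=5, slot 1 occupied => index 6.
Insert 407: h=12, h2=12, slot 12 occupied => index 11.
Insert 532: h=10, h2=5, slots 10,2 occupied => index 7.
Table: [∅, 763, 602, ∅, 628, ∅, 256, 532, ∅, ∅, 727, 407, 498]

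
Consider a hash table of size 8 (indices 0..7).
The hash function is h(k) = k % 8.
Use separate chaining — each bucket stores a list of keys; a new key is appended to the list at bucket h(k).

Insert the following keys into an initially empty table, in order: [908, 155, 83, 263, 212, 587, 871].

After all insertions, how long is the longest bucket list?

3

Insert 908: h=4, bucket 4 empty → new chain.
Insert 155: h=3, bucket 3 empty → new chain.
Insert 83: h=3, bucket 3 nonempty → append to chain.
Insert 263: h=7, bucket 7 empty → new chain.
Insert 212: h=4, bucket 4 nonempty → append to chain.
Insert 587: h=3, bucket 3 nonempty → append to chain.
Insert 871: h=7, bucket 7 nonempty → append to chain.
Final buckets:
0: .
1: .
2: .
3: 155 -> 83 -> 587
4: 908 -> 212
5: .
6: .
7: 263 -> 871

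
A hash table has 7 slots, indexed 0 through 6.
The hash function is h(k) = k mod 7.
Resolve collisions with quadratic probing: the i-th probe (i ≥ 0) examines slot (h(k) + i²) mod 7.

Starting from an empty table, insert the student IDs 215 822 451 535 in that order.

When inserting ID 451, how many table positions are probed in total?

2

Insert 215: h=5, slot 5 empty → index 5.
Insert 822: h=3, slot 3 empty → index 3.
Insert 451: h=3, slot 3 occupied → index 4.
Insert 535: h=3, slots 3,4 occupied → index 0.
Table: [535, -, -, 822, 451, 215, -]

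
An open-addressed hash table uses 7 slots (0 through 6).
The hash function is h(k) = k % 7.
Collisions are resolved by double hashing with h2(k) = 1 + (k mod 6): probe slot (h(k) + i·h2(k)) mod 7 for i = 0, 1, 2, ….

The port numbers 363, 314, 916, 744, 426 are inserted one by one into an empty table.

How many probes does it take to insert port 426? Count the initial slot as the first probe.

2

363: h=6 → slot 6
314: h=6, h2=3, probe 6,2 → slot 2
916: h=6, h2=5, probe 6,4 → slot 4
744: h=2, h2=1, probe 2,3 → slot 3
426: h=6, h2=1, probe 6,0 → slot 0
Table: [426, —, 314, 744, 916, —, 363]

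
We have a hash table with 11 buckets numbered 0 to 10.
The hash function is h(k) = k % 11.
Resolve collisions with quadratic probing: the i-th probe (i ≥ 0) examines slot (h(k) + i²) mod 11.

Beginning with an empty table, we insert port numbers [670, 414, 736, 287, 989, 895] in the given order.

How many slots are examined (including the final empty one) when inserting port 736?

Insert 670: h=10, slot 10 empty -> index 10.
Insert 414: h=7, slot 7 empty -> index 7.
Insert 736: h=10, slot 10 occupied -> index 0.
Insert 287: h=1, slot 1 empty -> index 1.
Insert 989: h=10, slots 10,0 occupied -> index 3.
Insert 895: h=4, slot 4 empty -> index 4.
Table: [736, 287, _, 989, 895, _, _, 414, _, _, 670]

2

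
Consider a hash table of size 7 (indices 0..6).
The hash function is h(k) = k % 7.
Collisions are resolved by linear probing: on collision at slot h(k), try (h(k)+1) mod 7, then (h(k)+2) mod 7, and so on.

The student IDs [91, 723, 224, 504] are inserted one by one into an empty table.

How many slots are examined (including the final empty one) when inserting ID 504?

4

91: h=0 → slot 0
723: h=2 → slot 2
224: h=0, probe 0,1 → slot 1
504: h=0, probe 0,1,2,3 → slot 3
Table: [91, 224, 723, 504, -, -, -]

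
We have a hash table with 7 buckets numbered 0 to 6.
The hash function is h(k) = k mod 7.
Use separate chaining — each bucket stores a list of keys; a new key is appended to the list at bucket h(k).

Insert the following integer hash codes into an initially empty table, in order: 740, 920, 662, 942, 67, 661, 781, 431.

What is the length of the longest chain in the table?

5

740 → bucket 5
920 → bucket 3
662 → bucket 4
942 → bucket 4 (collision)
67 → bucket 4 (collision)
661 → bucket 3 (collision)
781 → bucket 4 (collision)
431 → bucket 4 (collision)
Final buckets:
0: —
1: —
2: —
3: 920 -> 661
4: 662 -> 942 -> 67 -> 781 -> 431
5: 740
6: —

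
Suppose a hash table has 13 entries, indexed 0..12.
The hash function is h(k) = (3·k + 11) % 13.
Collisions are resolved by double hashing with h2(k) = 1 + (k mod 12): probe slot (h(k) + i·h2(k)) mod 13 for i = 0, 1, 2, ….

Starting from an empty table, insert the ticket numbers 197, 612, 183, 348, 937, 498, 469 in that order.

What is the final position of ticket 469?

7

197 hashes to 4; slot 4 is free => place at 4.
612 hashes to 1; slot 1 is free => place at 1.
183 hashes to 1, h2=4; 1 taken => place at 5.
348 hashes to 2; slot 2 is free => place at 2.
937 hashes to 1, h2=2; 1 taken => place at 3.
498 hashes to 10; slot 10 is free => place at 10.
469 hashes to 1, h2=2; 1,3,5 taken => place at 7.
Table: [∅, 612, 348, 937, 197, 183, ∅, 469, ∅, ∅, 498, ∅, ∅]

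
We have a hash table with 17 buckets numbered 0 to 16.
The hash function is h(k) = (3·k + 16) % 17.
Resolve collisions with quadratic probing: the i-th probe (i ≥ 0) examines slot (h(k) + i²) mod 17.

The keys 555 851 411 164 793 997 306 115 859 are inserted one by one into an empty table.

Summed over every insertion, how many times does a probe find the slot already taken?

9

555 hashes to 15; slot 15 is free => place at 15.
851 hashes to 2; slot 2 is free => place at 2.
411 hashes to 8; slot 8 is free => place at 8.
164 hashes to 15; 15 taken => place at 16.
793 hashes to 15; 15,16,2 taken => place at 7.
997 hashes to 15; 15,16,2,7 taken => place at 14.
306 hashes to 16; 16 taken => place at 0.
115 hashes to 4; slot 4 is free => place at 4.
859 hashes to 9; slot 9 is free => place at 9.
Table: [306, —, 851, —, 115, —, —, 793, 411, 859, —, —, —, —, 997, 555, 164]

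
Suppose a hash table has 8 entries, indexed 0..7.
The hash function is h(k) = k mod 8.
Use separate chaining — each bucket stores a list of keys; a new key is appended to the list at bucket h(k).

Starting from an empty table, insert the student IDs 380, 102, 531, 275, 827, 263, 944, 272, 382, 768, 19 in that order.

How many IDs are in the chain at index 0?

380 -> bucket 4
102 -> bucket 6
531 -> bucket 3
275 -> bucket 3 (collision)
827 -> bucket 3 (collision)
263 -> bucket 7
944 -> bucket 0
272 -> bucket 0 (collision)
382 -> bucket 6 (collision)
768 -> bucket 0 (collision)
19 -> bucket 3 (collision)
Final buckets:
0: 944 -> 272 -> 768
1: ∅
2: ∅
3: 531 -> 275 -> 827 -> 19
4: 380
5: ∅
6: 102 -> 382
7: 263

3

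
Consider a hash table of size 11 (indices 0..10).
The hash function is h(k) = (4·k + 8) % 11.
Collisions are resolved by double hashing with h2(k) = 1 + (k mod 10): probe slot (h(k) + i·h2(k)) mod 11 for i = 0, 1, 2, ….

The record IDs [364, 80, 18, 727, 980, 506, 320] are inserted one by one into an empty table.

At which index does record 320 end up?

4

Insert 364: h=1, slot 1 empty -> index 1.
Insert 80: h=9, slot 9 empty -> index 9.
Insert 18: h=3, slot 3 empty -> index 3.
Insert 727: h=1, h2=8, slots 1,9 occupied -> index 6.
Insert 980: h=1, h2=1, slot 1 occupied -> index 2.
Insert 506: h=8, slot 8 empty -> index 8.
Insert 320: h=1, h2=1, slots 1,2,3 occupied -> index 4.
Table: [_, 364, 980, 18, 320, _, 727, _, 506, 80, _]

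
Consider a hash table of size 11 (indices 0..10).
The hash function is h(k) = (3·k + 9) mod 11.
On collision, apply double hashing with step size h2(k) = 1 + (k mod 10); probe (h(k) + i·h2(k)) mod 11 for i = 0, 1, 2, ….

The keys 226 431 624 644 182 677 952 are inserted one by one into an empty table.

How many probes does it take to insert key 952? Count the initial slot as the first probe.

226: h=5 -> slot 5
431: h=4 -> slot 4
624: h=0 -> slot 0
644: h=5, h2=5, probe 5,10 -> slot 10
182: h=5, h2=3, probe 5,8 -> slot 8
677: h=5, h2=8, probe 5,2 -> slot 2
952: h=5, h2=3, probe 5,8,0,3 -> slot 3
Table: [624, -, 677, 952, 431, 226, -, -, 182, -, 644]

4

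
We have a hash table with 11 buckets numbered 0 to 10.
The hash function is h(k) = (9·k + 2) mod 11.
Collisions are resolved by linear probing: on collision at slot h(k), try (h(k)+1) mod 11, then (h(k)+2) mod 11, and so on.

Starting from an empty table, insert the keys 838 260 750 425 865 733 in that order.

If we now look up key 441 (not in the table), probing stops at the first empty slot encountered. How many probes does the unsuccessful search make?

5

Insert 838: h=9, slot 9 empty → index 9.
Insert 260: h=10, slot 10 empty → index 10.
Insert 750: h=9, slots 9,10 occupied → index 0.
Insert 425: h=10, slots 10,0 occupied → index 1.
Insert 865: h=10, slots 10,0,1 occupied → index 2.
Insert 733: h=10, slots 10,0,1,2 occupied → index 3.
Table: [750, 425, 865, 733, _, _, _, _, _, 838, 260]
Lookup 441: h=0, probe 0,1,2,3,4 → slot 4 empty, not found.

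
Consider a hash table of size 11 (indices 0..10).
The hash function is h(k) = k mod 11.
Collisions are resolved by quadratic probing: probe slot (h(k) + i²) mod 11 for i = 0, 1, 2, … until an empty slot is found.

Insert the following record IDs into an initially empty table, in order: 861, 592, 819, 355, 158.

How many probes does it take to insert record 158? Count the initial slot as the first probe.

3

861 hashes to 3; slot 3 is free → place at 3.
592 hashes to 9; slot 9 is free → place at 9.
819 hashes to 5; slot 5 is free → place at 5.
355 hashes to 3; 3 taken → place at 4.
158 hashes to 4; 4,5 taken → place at 8.
Table: [∅, ∅, ∅, 861, 355, 819, ∅, ∅, 158, 592, ∅]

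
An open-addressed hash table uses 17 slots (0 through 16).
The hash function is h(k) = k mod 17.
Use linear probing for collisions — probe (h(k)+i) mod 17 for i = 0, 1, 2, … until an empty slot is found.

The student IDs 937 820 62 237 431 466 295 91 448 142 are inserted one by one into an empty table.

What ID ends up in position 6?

431

937 hashes to 2; slot 2 is free -> place at 2.
820 hashes to 4; slot 4 is free -> place at 4.
62 hashes to 11; slot 11 is free -> place at 11.
237 hashes to 16; slot 16 is free -> place at 16.
431 hashes to 6; slot 6 is free -> place at 6.
466 hashes to 7; slot 7 is free -> place at 7.
295 hashes to 6; 6,7 taken -> place at 8.
91 hashes to 6; 6,7,8 taken -> place at 9.
448 hashes to 6; 6,7,8,9 taken -> place at 10.
142 hashes to 6; 6,7,8,9,10,11 taken -> place at 12.
Table: [., ., 937, ., 820, ., 431, 466, 295, 91, 448, 62, 142, ., ., ., 237]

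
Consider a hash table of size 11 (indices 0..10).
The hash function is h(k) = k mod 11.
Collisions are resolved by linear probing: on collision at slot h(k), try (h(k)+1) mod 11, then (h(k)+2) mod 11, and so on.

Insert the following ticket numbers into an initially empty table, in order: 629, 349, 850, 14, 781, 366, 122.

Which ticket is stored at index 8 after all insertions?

Insert 629: h=2, slot 2 empty -> index 2.
Insert 349: h=8, slot 8 empty -> index 8.
Insert 850: h=3, slot 3 empty -> index 3.
Insert 14: h=3, slot 3 occupied -> index 4.
Insert 781: h=0, slot 0 empty -> index 0.
Insert 366: h=3, slots 3,4 occupied -> index 5.
Insert 122: h=1, slot 1 empty -> index 1.
Table: [781, 122, 629, 850, 14, 366, ., ., 349, ., .]

349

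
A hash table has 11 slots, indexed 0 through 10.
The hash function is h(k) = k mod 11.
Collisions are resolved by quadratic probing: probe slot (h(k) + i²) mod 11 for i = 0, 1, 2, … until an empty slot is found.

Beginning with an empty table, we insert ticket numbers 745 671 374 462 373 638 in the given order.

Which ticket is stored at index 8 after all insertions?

745

Insert 745: h=8, slot 8 empty -> index 8.
Insert 671: h=0, slot 0 empty -> index 0.
Insert 374: h=0, slot 0 occupied -> index 1.
Insert 462: h=0, slots 0,1 occupied -> index 4.
Insert 373: h=10, slot 10 empty -> index 10.
Insert 638: h=0, slots 0,1,4 occupied -> index 9.
Table: [671, 374, -, -, 462, -, -, -, 745, 638, 373]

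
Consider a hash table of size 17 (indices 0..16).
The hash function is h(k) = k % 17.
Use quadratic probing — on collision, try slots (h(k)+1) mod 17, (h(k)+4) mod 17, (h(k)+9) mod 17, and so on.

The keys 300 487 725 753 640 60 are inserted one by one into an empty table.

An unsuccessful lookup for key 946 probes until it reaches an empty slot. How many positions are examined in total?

5

300 hashes to 11; slot 11 is free -> place at 11.
487 hashes to 11; 11 taken -> place at 12.
725 hashes to 11; 11,12 taken -> place at 15.
753 hashes to 5; slot 5 is free -> place at 5.
640 hashes to 11; 11,12,15 taken -> place at 3.
60 hashes to 9; slot 9 is free -> place at 9.
Table: [., ., ., 640, ., 753, ., ., ., 60, ., 300, 487, ., ., 725, .]
Lookup 946: h=11, probe 11,12,15,3,10 → slot 10 empty, not found.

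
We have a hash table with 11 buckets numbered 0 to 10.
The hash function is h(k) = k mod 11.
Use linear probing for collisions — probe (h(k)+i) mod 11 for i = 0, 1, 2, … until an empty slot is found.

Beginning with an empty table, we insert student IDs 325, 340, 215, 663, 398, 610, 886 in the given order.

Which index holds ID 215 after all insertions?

Insert 325: h=6, slot 6 empty => index 6.
Insert 340: h=10, slot 10 empty => index 10.
Insert 215: h=6, slot 6 occupied => index 7.
Insert 663: h=3, slot 3 empty => index 3.
Insert 398: h=2, slot 2 empty => index 2.
Insert 610: h=5, slot 5 empty => index 5.
Insert 886: h=6, slots 6,7 occupied => index 8.
Table: [-, -, 398, 663, -, 610, 325, 215, 886, -, 340]

7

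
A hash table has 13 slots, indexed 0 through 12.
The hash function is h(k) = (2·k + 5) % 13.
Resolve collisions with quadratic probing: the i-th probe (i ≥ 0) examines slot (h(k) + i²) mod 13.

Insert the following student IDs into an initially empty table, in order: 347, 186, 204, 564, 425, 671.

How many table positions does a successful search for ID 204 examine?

347: h=10 → slot 10
186: h=0 → slot 0
204: h=10, probe 10,11 → slot 11
564: h=2 → slot 2
425: h=10, probe 10,11,1 → slot 1
671: h=8 → slot 8
Table: [186, 425, 564, ., ., ., ., ., 671, ., 347, 204, .]
Lookup 204: h=10, probe 10,11 → found at 11.

2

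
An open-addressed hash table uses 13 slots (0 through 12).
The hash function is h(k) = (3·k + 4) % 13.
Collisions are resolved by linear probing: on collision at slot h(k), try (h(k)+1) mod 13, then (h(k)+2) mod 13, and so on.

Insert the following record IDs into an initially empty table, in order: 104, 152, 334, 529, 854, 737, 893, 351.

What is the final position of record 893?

104 hashes to 4; slot 4 is free -> place at 4.
152 hashes to 5; slot 5 is free -> place at 5.
334 hashes to 5; 5 taken -> place at 6.
529 hashes to 5; 5,6 taken -> place at 7.
854 hashes to 5; 5,6,7 taken -> place at 8.
737 hashes to 5; 5,6,7,8 taken -> place at 9.
893 hashes to 5; 5,6,7,8,9 taken -> place at 10.
351 hashes to 4; 4,5,6,7,8,9,10 taken -> place at 11.
Table: [—, —, —, —, 104, 152, 334, 529, 854, 737, 893, 351, —]

10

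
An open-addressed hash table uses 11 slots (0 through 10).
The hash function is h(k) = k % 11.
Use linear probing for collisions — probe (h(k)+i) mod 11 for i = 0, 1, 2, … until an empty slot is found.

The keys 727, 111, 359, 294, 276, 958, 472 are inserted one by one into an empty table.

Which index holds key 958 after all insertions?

4

727: h=1 → slot 1
111: h=1, probe 1,2 → slot 2
359: h=7 → slot 7
294: h=8 → slot 8
276: h=1, probe 1,2,3 → slot 3
958: h=1, probe 1,2,3,4 → slot 4
472: h=10 → slot 10
Table: [-, 727, 111, 276, 958, -, -, 359, 294, -, 472]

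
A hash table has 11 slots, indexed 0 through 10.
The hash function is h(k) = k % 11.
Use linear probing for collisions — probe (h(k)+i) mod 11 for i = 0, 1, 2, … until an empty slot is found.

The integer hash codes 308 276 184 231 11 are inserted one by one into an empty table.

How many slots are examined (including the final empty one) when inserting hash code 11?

Insert 308: h=0, slot 0 empty => index 0.
Insert 276: h=1, slot 1 empty => index 1.
Insert 184: h=8, slot 8 empty => index 8.
Insert 231: h=0, slots 0,1 occupied => index 2.
Insert 11: h=0, slots 0,1,2 occupied => index 3.
Table: [308, 276, 231, 11, ∅, ∅, ∅, ∅, 184, ∅, ∅]

4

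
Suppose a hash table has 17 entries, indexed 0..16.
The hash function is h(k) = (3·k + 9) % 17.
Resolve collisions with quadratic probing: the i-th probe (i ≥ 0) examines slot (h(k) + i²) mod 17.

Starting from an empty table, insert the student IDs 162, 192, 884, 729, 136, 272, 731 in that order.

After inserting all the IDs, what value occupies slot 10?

136

162 hashes to 2; slot 2 is free -> place at 2.
192 hashes to 7; slot 7 is free -> place at 7.
884 hashes to 9; slot 9 is free -> place at 9.
729 hashes to 3; slot 3 is free -> place at 3.
136 hashes to 9; 9 taken -> place at 10.
272 hashes to 9; 9,10 taken -> place at 13.
731 hashes to 9; 9,10,13 taken -> place at 1.
Table: [—, 731, 162, 729, —, —, —, 192, —, 884, 136, —, —, 272, —, —, —]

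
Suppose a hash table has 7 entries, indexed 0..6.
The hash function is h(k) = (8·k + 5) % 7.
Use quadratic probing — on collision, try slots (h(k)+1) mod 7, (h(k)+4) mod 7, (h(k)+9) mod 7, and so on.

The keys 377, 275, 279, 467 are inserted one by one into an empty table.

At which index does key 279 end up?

377 hashes to 4; slot 4 is free -> place at 4.
275 hashes to 0; slot 0 is free -> place at 0.
279 hashes to 4; 4 taken -> place at 5.
467 hashes to 3; slot 3 is free -> place at 3.
Table: [275, _, _, 467, 377, 279, _]

5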